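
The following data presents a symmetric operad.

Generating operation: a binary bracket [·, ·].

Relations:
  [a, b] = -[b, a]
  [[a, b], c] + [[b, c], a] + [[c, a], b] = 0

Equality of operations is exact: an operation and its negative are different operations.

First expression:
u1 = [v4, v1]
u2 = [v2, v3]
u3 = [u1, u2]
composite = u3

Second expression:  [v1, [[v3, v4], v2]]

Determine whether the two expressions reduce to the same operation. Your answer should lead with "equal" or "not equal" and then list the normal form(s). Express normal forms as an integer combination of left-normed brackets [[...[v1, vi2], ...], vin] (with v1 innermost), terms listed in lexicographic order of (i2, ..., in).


The first expression reduces to -[[[v1, v4], v2], v3] + [[[v1, v4], v3], v2]
The second expression reduces to -[[[v1, v2], v3], v4] + [[[v1, v2], v4], v3] + [[[v1, v3], v4], v2] - [[[v1, v4], v3], v2]
They disagree, so not equal.

not equal; first: -[[[v1, v4], v2], v3] + [[[v1, v4], v3], v2]; second: -[[[v1, v2], v3], v4] + [[[v1, v2], v4], v3] + [[[v1, v3], v4], v2] - [[[v1, v4], v3], v2]


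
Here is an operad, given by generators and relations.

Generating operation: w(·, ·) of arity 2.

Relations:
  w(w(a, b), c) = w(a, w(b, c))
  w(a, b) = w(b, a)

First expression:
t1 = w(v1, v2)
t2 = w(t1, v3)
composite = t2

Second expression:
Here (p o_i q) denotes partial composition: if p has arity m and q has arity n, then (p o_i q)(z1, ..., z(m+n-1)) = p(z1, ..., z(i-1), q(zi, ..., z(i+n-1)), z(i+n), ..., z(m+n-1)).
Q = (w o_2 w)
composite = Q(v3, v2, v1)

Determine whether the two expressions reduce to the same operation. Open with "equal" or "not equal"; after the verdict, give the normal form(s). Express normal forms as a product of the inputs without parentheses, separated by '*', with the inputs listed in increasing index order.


Reducing the first expression gives v1 * v2 * v3
Reducing the second expression gives v1 * v2 * v3
Both agree, so they are equal.

equal: each reduces to v1 * v2 * v3


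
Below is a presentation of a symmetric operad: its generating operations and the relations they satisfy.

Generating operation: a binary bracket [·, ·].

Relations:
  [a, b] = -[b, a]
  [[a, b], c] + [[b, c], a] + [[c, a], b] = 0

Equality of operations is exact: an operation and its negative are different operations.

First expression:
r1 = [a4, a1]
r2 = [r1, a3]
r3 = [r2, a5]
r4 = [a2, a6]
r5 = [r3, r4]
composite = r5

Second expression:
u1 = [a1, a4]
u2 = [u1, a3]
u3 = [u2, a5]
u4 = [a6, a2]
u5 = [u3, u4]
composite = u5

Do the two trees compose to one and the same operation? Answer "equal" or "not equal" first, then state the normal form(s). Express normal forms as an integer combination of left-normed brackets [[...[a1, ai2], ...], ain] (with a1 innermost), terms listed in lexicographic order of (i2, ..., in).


equal; the common form is -[[[[[a1, a4], a3], a5], a2], a6] + [[[[[a1, a4], a3], a5], a6], a2]


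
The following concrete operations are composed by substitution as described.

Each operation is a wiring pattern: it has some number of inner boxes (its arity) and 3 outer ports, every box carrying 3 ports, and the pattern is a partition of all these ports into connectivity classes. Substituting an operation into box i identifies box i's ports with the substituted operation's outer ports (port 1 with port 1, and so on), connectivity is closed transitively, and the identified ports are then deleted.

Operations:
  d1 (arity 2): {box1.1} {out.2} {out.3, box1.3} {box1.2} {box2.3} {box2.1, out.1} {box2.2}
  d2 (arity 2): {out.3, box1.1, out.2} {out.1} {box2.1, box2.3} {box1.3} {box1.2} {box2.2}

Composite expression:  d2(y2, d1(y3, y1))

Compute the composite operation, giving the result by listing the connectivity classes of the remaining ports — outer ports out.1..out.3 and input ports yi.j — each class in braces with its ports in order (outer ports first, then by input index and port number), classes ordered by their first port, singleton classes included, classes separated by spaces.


{out.1} {out.2, out.3, y2.1} {y1.1, y3.3} {y1.2} {y1.3} {y2.2} {y2.3} {y3.1} {y3.2}

Substituting into d2 glues patterns; closure does the rest.
composing d1 on (y3, y1), with out.j its own outer ports: {out.1, y1.1} {out.2} {out.3, y3.3} {y1.2} {y1.3} {y3.1} {y3.2}
composing d2 on (y2, y3, y1), with out.j its own outer ports: {out.1} {out.2, out.3, y2.1} {y1.1, y3.3} {y1.2} {y1.3} {y2.2} {y2.3} {y3.1} {y3.2}


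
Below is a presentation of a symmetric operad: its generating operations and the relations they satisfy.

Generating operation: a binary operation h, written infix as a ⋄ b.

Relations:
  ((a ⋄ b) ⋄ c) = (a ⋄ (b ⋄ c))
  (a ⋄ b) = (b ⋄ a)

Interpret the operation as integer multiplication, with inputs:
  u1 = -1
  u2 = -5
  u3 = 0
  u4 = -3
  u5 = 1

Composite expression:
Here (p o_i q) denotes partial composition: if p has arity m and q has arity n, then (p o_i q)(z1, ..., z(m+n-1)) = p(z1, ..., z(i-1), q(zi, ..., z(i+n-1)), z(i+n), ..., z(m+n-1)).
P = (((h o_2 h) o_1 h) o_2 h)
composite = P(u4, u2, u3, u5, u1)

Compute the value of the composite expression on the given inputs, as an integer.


0

(u2 ⋄ u3) = 0
(u4 ⋄ (u2 ⋄ u3)) = 0
(u5 ⋄ u1) = -1
((u4 ⋄ (u2 ⋄ u3)) ⋄ (u5 ⋄ u1)) = 0


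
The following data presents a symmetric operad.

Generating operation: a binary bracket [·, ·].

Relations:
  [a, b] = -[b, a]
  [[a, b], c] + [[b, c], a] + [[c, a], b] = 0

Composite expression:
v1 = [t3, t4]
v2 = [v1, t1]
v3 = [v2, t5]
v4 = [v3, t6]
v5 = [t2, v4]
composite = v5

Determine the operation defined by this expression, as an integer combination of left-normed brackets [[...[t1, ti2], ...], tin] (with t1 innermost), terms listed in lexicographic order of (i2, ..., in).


In the tensor algebra, words opening t1 carry the t1-anchored form.
Composite bracket: [t2, [[[[t3, t4], t1], t5], t6]]
Expanding via [a, b] = ab - ba: 32 signed words (2^5 = 32).
Only words starting with t1 matter:
  from t1t3t4t5t6t2, sign +1: term +[[[[[t1, t3], t4], t5], t6], t2]
  from t1t4t3t5t6t2, sign -1: term -[[[[[t1, t4], t3], t5], t6], t2]

[[[[[t1, t3], t4], t5], t6], t2] - [[[[[t1, t4], t3], t5], t6], t2]


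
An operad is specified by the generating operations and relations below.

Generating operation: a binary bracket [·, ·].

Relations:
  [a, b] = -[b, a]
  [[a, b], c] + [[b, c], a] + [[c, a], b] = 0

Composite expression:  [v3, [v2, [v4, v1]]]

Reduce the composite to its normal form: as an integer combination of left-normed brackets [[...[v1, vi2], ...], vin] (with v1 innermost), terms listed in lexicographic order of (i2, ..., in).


-[[[v1, v4], v2], v3]

Skip Jacobi rewriting: expand, keep v1-initial words, read off terms.
Composite bracket: [v3, [v2, [v4, v1]]]
Expanding via [a, b] = ab - ba: 8 signed words (2^3 = 8).
The v1-initial words carry the normal form:
  sign of v1v4v2v3 is -1, so it contributes -[[[v1, v4], v2], v3]


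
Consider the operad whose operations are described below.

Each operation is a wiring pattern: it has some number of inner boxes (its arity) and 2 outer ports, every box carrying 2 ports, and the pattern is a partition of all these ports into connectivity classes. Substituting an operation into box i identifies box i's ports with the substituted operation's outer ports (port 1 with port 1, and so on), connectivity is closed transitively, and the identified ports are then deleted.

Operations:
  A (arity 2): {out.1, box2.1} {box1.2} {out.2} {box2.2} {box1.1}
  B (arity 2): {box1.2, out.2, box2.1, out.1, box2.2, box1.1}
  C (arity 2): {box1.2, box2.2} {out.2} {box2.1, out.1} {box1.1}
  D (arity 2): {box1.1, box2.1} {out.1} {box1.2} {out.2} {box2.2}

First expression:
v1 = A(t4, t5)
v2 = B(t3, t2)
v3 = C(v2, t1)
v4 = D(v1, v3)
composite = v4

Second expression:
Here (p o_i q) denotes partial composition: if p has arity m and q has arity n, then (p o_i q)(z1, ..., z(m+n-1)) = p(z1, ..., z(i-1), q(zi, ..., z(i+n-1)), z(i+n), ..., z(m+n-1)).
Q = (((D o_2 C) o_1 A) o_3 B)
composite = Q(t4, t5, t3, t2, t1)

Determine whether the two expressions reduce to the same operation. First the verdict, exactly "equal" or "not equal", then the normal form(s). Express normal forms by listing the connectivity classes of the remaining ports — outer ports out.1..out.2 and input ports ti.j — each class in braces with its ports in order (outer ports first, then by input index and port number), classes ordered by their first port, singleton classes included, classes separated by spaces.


equal: each reduces to {out.1} {out.2} {t1.1, t5.1} {t1.2, t2.1, t2.2, t3.1, t3.2} {t4.1} {t4.2} {t5.2}

In normal form, the first expression is {out.1} {out.2} {t1.1, t5.1} {t1.2, t2.1, t2.2, t3.1, t3.2} {t4.1} {t4.2} {t5.2}
In normal form, the second expression is {out.1} {out.2} {t1.1, t5.1} {t1.2, t2.1, t2.2, t3.1, t3.2} {t4.1} {t4.2} {t5.2}
Both agree, so they are equal.


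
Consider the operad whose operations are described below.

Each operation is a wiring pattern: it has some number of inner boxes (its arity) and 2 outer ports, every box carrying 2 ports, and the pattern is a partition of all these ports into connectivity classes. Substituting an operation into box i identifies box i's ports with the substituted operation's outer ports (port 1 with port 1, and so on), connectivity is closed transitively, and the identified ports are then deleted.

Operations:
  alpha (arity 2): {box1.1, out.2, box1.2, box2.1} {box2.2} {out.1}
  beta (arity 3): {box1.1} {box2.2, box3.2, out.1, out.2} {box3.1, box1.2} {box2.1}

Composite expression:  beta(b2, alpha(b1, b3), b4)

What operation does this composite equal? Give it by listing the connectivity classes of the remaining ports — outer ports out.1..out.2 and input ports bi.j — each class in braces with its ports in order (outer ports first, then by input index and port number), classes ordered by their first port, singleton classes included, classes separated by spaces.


{out.1, out.2, b1.1, b1.2, b3.1, b4.2} {b2.1} {b2.2, b4.1} {b3.2}


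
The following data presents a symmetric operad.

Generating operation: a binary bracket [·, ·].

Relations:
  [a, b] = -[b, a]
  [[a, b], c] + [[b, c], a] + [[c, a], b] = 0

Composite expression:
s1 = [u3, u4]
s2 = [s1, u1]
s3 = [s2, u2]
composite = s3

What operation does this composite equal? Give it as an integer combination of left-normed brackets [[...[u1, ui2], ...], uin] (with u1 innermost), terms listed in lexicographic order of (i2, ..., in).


-[[[u1, u3], u4], u2] + [[[u1, u4], u3], u2]

Antisymmetry and Jacobi reduce to u1-anchored left-normed brackets.
Composite bracket: [[[u3, u4], u1], u2]
Full expansion: 8 signed words from ab - ba (2^3 = 8).
Keep just the words that open with u1:
  u1u3u4u2 appears with sign -1, giving the term -[[[u1, u3], u4], u2]
  u1u4u3u2 appears with sign +1, giving the term +[[[u1, u4], u3], u2]


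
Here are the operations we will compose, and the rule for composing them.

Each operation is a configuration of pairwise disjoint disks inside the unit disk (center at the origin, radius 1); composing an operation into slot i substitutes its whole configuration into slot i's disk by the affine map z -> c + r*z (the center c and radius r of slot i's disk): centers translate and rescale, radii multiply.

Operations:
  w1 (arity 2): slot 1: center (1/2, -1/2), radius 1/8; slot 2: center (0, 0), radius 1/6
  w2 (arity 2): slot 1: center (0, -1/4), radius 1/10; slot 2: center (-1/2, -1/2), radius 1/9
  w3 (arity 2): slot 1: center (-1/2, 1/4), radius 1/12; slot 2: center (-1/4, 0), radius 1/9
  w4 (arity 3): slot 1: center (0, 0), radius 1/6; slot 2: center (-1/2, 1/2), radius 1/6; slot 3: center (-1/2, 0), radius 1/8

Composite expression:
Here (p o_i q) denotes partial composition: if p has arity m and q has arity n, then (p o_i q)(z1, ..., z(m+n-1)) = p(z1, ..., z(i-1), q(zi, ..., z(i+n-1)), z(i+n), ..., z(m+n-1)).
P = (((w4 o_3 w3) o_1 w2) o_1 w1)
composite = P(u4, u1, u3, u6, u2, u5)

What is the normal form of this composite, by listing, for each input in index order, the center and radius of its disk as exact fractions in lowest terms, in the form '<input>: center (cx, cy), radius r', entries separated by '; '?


Nesting under w4 composes maps z -> c + r*z down each u-path.
u4 passes through 3 substitutions, ending at center (1/120, -1/20), radius 1/480
u1 passes through 3 substitutions, ending at center (0, -1/24), radius 1/360
u3 passes through 2 substitutions, ending at center (-1/12, -1/12), radius 1/54
u6 passes through 1 substitution, ending at center (-1/2, 1/2), radius 1/6
u2 passes through 2 substitutions, ending at center (-9/16, 1/32), radius 1/96
u5 passes through 2 substitutions, ending at center (-17/32, 0), radius 1/72

u1: center (0, -1/24), radius 1/360; u2: center (-9/16, 1/32), radius 1/96; u3: center (-1/12, -1/12), radius 1/54; u4: center (1/120, -1/20), radius 1/480; u5: center (-17/32, 0), radius 1/72; u6: center (-1/2, 1/2), radius 1/6


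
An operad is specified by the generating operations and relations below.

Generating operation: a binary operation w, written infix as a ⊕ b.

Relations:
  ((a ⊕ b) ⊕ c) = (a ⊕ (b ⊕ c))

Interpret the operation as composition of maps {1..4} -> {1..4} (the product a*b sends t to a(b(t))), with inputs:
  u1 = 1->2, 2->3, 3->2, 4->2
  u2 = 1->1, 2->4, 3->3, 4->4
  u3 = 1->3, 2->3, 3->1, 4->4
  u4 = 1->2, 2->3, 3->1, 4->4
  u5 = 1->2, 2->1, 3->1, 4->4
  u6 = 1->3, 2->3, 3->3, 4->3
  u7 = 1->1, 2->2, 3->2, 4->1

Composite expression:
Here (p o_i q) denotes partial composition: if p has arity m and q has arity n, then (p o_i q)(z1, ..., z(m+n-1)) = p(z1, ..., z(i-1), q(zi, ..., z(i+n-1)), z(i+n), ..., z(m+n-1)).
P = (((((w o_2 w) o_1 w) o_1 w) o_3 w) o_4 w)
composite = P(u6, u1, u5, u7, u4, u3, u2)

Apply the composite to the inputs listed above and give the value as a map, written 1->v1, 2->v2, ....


1->3, 2->3, 3->3, 4->3

(u6 ⊕ u1) = 1->3, 2->3, 3->3, 4->3
(u7 ⊕ u4) = 1->2, 2->2, 3->1, 4->1
(u5 ⊕ (u7 ⊕ u4)) = 1->1, 2->1, 3->2, 4->2
((u6 ⊕ u1) ⊕ (u5 ⊕ (u7 ⊕ u4))) = 1->3, 2->3, 3->3, 4->3
(u3 ⊕ u2) = 1->3, 2->4, 3->1, 4->4
(((u6 ⊕ u1) ⊕ (u5 ⊕ (u7 ⊕ u4))) ⊕ (u3 ⊕ u2)) = 1->3, 2->3, 3->3, 4->3


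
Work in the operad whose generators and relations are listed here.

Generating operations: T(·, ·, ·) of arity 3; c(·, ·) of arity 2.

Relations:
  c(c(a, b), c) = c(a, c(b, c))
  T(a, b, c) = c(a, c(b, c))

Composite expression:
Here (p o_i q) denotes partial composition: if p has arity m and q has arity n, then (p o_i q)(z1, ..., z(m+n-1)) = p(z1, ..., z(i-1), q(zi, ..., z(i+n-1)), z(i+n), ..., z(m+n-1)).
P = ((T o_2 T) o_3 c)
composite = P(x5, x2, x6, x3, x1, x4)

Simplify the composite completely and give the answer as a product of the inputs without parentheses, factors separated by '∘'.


Key point: T is associative — brackets drop, the x-order remains.
c(x6, x3) spells out as x6 ∘ x3
T(x2, c(x6, x3), x1) spells out as x2 ∘ x6 ∘ x3 ∘ x1
T(x5, T(x2, c(x6, x3), x1), x4) spells out as x5 ∘ x2 ∘ x6 ∘ x3 ∘ x1 ∘ x4

x5 ∘ x2 ∘ x6 ∘ x3 ∘ x1 ∘ x4


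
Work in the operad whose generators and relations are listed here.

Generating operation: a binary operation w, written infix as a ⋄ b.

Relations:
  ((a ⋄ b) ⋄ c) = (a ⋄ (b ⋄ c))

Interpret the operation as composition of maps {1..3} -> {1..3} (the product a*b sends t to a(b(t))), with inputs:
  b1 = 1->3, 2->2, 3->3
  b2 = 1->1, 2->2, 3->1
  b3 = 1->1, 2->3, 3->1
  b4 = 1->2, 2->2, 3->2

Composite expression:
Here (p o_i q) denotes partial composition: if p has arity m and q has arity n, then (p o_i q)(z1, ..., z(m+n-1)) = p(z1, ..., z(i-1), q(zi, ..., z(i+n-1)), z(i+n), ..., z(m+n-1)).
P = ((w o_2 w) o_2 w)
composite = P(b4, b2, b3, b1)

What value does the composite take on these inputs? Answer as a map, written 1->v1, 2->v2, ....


1->2, 2->2, 3->2


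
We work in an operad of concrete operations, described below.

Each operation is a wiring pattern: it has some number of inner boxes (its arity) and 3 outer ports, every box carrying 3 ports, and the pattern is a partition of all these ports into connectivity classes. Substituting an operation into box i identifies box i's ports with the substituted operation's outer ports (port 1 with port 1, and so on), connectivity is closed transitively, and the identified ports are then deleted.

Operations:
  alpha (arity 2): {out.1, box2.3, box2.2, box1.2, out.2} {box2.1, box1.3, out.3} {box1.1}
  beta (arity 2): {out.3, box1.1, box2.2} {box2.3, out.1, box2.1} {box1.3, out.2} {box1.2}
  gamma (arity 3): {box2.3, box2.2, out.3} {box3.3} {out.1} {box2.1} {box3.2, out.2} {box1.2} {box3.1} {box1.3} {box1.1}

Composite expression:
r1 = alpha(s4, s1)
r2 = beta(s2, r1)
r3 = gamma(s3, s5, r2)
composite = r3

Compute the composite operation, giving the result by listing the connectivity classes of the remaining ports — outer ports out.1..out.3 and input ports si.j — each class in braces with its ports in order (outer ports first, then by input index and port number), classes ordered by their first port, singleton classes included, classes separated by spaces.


Substituting into gamma glues patterns; closure does the rest.
after alpha, the pattern on (s4, s1) reads {out.1, out.2, s1.2, s1.3, s4.2} {out.3, s1.1, s4.3} {s4.1} (out.j = its outer ports)
after beta, the pattern on (s2, s4, s1) reads {out.1, out.3, s1.1, s1.2, s1.3, s2.1, s4.2, s4.3} {out.2, s2.3} {s2.2} {s4.1} (out.j = its outer ports)
after gamma, the pattern on (s3, s5, s2, s4, s1) reads {out.1} {out.2, s2.3} {out.3, s5.2, s5.3} {s1.1, s1.2, s1.3, s2.1, s4.2, s4.3} {s2.2} {s3.1} {s3.2} {s3.3} {s4.1} {s5.1} (out.j = its outer ports)

{out.1} {out.2, s2.3} {out.3, s5.2, s5.3} {s1.1, s1.2, s1.3, s2.1, s4.2, s4.3} {s2.2} {s3.1} {s3.2} {s3.3} {s4.1} {s5.1}


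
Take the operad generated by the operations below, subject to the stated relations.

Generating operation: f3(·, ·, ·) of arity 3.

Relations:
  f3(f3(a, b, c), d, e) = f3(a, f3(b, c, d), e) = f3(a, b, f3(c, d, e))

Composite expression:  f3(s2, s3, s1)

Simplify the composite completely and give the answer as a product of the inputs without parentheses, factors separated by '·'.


s2 · s3 · s1

The f3-tree's shape is irrelevant; the s-reading-order decides.
f3(s2, s3, s1) unparenthesizes to s2 · s3 · s1


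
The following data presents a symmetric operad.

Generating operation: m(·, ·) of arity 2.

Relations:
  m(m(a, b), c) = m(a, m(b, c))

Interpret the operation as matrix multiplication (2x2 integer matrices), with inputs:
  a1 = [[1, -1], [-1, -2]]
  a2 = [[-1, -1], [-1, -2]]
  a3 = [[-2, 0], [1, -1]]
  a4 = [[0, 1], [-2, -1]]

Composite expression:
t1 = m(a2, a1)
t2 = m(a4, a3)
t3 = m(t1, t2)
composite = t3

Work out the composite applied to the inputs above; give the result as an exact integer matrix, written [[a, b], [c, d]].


[[9, 3], [16, 4]]

m(a2, a1) = [[0, 3], [1, 5]]
m(a4, a3) = [[1, -1], [3, 1]]
m(m(a2, a1), m(a4, a3)) = [[9, 3], [16, 4]]


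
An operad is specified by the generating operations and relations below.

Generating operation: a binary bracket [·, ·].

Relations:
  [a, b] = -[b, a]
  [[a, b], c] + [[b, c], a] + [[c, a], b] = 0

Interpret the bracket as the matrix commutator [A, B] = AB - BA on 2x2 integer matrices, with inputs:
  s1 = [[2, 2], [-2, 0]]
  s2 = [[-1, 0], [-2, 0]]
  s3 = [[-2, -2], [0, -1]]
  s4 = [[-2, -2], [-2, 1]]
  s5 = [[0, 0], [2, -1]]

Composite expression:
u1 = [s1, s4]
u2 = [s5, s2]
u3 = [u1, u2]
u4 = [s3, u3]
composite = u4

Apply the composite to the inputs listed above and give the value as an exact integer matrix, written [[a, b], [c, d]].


[s1, s4] = [[-8, 2], [10, 8]]
[s5, s2] = [[0, 0], [0, 0]]
[[s1, s4], [s5, s2]] = [[0, 0], [0, 0]]
[s3, [[s1, s4], [s5, s2]]] = [[0, 0], [0, 0]]

[[0, 0], [0, 0]]


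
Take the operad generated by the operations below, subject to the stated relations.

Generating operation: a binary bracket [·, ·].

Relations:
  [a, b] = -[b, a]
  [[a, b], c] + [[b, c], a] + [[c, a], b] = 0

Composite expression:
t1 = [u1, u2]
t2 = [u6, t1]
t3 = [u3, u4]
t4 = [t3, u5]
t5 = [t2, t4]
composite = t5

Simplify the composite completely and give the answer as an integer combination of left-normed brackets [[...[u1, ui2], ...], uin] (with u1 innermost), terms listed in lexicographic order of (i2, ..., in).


-[[[[[u1, u2], u6], u3], u4], u5] + [[[[[u1, u2], u6], u4], u3], u5] + [[[[[u1, u2], u6], u5], u3], u4] - [[[[[u1, u2], u6], u5], u4], u3]

Skip Jacobi rewriting: expand, keep u1-initial words, read off terms.
Composite bracket: [[u6, [u1, u2]], [[u3, u4], u5]]
Under [a, b] = ab - ba we get 32 signed associative words (2^5 = 32).
The u1-initial words carry the normal form:
  sign of u1u2u6u3u4u5 is -1, so it contributes -[[[[[u1, u2], u6], u3], u4], u5]
  sign of u1u2u6u4u3u5 is +1, so it contributes +[[[[[u1, u2], u6], u4], u3], u5]
  sign of u1u2u6u5u3u4 is +1, so it contributes +[[[[[u1, u2], u6], u5], u3], u4]
  sign of u1u2u6u5u4u3 is -1, so it contributes -[[[[[u1, u2], u6], u5], u4], u3]


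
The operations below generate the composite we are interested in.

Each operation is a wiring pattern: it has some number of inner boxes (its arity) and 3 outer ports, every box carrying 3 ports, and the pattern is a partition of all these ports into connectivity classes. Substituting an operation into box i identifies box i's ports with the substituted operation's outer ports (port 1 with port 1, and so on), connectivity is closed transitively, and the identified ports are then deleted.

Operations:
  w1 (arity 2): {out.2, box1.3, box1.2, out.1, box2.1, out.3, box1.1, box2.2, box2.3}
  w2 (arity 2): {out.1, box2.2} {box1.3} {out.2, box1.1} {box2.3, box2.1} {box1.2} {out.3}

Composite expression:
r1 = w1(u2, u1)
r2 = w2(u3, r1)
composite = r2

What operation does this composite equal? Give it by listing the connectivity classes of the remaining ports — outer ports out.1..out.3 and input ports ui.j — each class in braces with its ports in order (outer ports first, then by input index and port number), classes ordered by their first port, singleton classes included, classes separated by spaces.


{out.1, u1.1, u1.2, u1.3, u2.1, u2.2, u2.3} {out.2, u3.1} {out.3} {u3.2} {u3.3}

Reachability decides: close wires over w2-identified ports.
stage w1: inputs (u2, u1), connectivity {out.1, out.2, out.3, u1.1, u1.2, u1.3, u2.1, u2.2, u2.3}, out.j its boundary
stage w2: inputs (u3, u2, u1), connectivity {out.1, u1.1, u1.2, u1.3, u2.1, u2.2, u2.3} {out.2, u3.1} {out.3} {u3.2} {u3.3}, out.j its boundary


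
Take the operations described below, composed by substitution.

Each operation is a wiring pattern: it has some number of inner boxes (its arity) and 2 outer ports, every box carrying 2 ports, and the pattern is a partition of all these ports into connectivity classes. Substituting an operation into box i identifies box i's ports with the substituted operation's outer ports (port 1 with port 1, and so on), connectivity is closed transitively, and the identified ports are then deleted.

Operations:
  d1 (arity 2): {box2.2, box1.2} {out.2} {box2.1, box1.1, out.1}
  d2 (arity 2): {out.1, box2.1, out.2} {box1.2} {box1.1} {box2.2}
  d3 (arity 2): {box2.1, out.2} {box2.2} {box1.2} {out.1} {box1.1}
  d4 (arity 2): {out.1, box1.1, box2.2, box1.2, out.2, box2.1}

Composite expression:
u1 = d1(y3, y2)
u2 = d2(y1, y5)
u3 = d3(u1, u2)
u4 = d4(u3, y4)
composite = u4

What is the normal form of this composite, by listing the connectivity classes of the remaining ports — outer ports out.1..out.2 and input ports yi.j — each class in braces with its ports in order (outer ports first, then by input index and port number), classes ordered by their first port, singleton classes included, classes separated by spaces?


After gluing at d4, chains via deleted ports link the y-ports.
d1 over (y3, y2) gives {out.1, y2.1, y3.1} {out.2} {y2.2, y3.2}, out.j being that stage's outer ports
d2 over (y1, y5) gives {out.1, out.2, y5.1} {y1.1} {y1.2} {y5.2}, out.j being that stage's outer ports
d3 over (y3, y2, y1, y5) gives {out.1} {out.2, y5.1} {y1.1} {y1.2} {y2.1, y3.1} {y2.2, y3.2} {y5.2}, out.j being that stage's outer ports
d4 over (y3, y2, y1, y5, y4) gives {out.1, out.2, y4.1, y4.2, y5.1} {y1.1} {y1.2} {y2.1, y3.1} {y2.2, y3.2} {y5.2}, out.j being that stage's outer ports

{out.1, out.2, y4.1, y4.2, y5.1} {y1.1} {y1.2} {y2.1, y3.1} {y2.2, y3.2} {y5.2}


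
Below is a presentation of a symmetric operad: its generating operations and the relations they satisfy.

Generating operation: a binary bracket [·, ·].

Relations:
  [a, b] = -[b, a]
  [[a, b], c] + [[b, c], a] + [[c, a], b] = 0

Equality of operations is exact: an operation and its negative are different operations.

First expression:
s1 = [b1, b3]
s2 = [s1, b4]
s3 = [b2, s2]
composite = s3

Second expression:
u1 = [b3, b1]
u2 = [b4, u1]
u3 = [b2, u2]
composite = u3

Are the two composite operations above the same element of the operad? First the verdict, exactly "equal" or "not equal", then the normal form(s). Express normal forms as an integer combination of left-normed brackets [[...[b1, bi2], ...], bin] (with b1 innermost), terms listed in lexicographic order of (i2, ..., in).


equal: each reduces to -[[[b1, b3], b4], b2]

The first composite normalizes to -[[[b1, b3], b4], b2]
The second composite normalizes to -[[[b1, b3], b4], b2]
The forms coincide; equal.


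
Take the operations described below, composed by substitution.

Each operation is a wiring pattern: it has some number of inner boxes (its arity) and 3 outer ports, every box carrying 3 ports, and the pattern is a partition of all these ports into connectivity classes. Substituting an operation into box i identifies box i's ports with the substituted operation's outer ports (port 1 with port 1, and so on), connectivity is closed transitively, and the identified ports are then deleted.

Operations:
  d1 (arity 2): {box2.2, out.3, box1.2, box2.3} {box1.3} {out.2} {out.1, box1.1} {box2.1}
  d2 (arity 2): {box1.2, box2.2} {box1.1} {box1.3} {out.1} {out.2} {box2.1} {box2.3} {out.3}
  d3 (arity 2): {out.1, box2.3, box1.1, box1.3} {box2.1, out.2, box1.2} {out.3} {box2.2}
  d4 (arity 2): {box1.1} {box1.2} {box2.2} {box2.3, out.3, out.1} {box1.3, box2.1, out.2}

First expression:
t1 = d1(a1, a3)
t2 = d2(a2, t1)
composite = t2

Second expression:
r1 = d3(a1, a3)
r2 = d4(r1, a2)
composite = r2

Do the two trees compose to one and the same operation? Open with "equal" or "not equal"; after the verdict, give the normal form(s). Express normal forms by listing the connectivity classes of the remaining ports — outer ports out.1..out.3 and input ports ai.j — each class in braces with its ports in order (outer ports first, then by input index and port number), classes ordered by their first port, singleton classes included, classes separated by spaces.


not equal; first: {out.1} {out.2} {out.3} {a1.1} {a1.2, a3.2, a3.3} {a1.3} {a2.1} {a2.2} {a2.3} {a3.1}; second: {out.1, out.3, a2.3} {out.2, a2.1} {a1.1, a1.3, a3.3} {a1.2, a3.1} {a2.2} {a3.2}

In normal form, the first expression is {out.1} {out.2} {out.3} {a1.1} {a1.2, a3.2, a3.3} {a1.3} {a2.1} {a2.2} {a2.3} {a3.1}
In normal form, the second expression is {out.1, out.3, a2.3} {out.2, a2.1} {a1.1, a1.3, a3.3} {a1.2, a3.1} {a2.2} {a3.2}
Distinct normal forms: not equal.


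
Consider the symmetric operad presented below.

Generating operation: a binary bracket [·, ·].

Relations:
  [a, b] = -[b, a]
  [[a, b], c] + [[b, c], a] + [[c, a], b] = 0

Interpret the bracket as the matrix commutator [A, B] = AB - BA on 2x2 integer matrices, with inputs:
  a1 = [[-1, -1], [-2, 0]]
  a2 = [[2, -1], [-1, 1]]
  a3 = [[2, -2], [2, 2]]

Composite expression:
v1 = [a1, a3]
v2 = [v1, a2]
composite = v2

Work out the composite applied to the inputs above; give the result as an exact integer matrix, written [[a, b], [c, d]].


[a1, a3] = [[-6, 2], [2, 6]]
[[a1, a3], a2] = [[0, 10], [-10, 0]]

[[0, 10], [-10, 0]]


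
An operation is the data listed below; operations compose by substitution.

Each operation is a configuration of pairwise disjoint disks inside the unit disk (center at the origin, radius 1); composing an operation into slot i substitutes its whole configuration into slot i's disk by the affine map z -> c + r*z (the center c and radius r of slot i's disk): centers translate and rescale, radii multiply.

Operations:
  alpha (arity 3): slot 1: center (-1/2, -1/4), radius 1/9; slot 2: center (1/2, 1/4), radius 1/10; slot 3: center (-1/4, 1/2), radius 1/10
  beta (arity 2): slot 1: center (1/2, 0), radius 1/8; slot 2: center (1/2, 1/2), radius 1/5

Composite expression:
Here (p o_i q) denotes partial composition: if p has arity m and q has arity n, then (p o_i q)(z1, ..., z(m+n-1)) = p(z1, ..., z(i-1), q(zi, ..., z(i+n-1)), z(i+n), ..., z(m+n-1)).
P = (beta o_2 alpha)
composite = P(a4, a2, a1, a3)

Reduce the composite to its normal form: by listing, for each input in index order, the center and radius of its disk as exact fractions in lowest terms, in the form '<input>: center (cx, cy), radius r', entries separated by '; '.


a1: center (3/5, 11/20), radius 1/50; a2: center (2/5, 9/20), radius 1/45; a3: center (9/20, 3/5), radius 1/50; a4: center (1/2, 0), radius 1/8

Below beta, radii multiply path by path; the a-disk centers shift.
a4: after 1 affine step, its disk has center (1/2, 0), radius 1/8
a2: after 2 affine steps, its disk has center (2/5, 9/20), radius 1/45
a1: after 2 affine steps, its disk has center (3/5, 11/20), radius 1/50
a3: after 2 affine steps, its disk has center (9/20, 3/5), radius 1/50


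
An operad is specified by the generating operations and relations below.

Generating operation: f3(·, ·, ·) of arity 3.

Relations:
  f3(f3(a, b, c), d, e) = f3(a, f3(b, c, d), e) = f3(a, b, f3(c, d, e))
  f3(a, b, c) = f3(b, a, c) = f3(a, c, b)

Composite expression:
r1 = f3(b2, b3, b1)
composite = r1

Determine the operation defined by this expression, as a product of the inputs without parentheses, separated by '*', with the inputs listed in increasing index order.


b1 * b2 * b3

Both nesting and order wash out for f3; what remains is which b's occur.
f3(b2, b3, b1) spells out as b2 * b3 * b1
sorting the factors by input index: b1 * b2 * b3


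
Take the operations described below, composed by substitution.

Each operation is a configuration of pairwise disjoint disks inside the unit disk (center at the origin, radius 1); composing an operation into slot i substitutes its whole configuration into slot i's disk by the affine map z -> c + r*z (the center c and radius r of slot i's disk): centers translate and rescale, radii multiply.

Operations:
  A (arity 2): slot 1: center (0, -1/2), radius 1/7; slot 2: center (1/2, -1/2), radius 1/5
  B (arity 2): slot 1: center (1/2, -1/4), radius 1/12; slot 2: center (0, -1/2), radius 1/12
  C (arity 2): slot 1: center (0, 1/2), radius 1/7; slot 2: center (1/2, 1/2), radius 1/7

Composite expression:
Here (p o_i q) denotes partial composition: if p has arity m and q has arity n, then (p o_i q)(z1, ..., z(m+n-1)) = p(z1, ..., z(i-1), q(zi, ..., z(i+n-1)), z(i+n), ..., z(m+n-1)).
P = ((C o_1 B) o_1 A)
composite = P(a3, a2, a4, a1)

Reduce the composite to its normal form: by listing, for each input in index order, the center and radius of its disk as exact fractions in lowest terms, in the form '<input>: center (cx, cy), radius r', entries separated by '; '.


a1: center (1/2, 1/2), radius 1/7; a2: center (13/168, 11/24), radius 1/420; a3: center (1/14, 11/24), radius 1/588; a4: center (0, 3/7), radius 1/84

Affine substitution under C: radii multiply and a-centers shift.
tracing a3 down its 3-map path: center (1/14, 11/24), radius 1/588
tracing a2 down its 3-map path: center (13/168, 11/24), radius 1/420
tracing a4 down its 2-map path: center (0, 3/7), radius 1/84
tracing a1 down its 1-map path: center (1/2, 1/2), radius 1/7


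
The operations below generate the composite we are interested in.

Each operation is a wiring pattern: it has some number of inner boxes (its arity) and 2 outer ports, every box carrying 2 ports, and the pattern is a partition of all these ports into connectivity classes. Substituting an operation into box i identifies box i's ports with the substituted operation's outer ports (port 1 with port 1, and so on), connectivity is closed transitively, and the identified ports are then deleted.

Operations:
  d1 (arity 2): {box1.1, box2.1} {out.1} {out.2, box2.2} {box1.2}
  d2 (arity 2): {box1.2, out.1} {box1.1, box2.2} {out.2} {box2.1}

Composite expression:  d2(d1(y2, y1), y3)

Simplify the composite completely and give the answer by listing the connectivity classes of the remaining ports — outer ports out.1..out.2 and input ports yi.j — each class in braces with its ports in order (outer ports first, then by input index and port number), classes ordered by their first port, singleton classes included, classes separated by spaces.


After gluing at d2, chains via deleted ports link the y-ports.
the subtree at d1 composes to {out.1} {out.2, y1.2} {y1.1, y2.1} {y2.2} on (y2, y1); out.j = own outer ports
the subtree at d2 composes to {out.1, y1.2} {out.2} {y1.1, y2.1} {y2.2} {y3.1} {y3.2} on (y2, y1, y3); out.j = own outer ports

{out.1, y1.2} {out.2} {y1.1, y2.1} {y2.2} {y3.1} {y3.2}


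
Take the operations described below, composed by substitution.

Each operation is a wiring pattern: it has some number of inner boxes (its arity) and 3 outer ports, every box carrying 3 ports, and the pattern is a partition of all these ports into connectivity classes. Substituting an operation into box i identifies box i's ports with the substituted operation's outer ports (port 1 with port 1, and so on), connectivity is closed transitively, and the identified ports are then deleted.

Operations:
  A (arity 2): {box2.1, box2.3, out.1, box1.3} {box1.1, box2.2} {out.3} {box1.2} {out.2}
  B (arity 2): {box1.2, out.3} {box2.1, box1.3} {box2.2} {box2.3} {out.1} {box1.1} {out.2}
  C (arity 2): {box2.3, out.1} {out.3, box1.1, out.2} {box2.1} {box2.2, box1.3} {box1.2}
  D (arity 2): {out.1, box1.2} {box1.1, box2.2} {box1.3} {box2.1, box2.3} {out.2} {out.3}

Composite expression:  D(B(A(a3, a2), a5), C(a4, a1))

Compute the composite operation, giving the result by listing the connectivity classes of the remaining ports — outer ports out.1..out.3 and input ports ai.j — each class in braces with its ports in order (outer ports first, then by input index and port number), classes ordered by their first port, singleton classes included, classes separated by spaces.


Reachability decides: close wires over D-identified ports.
after A, the pattern on (a3, a2) reads {out.1, a2.1, a2.3, a3.3} {out.2} {out.3} {a2.2, a3.1} {a3.2} (out.j = its outer ports)
after B, the pattern on (a3, a2, a5) reads {out.1} {out.2} {out.3} {a2.1, a2.3, a3.3} {a2.2, a3.1} {a3.2} {a5.1} {a5.2} {a5.3} (out.j = its outer ports)
after C, the pattern on (a4, a1) reads {out.1, a1.3} {out.2, out.3, a4.1} {a1.1} {a1.2, a4.3} {a4.2} (out.j = its outer ports)
after D, the pattern on (a3, a2, a5, a4, a1) reads {out.1} {out.2} {out.3} {a1.1} {a1.2, a4.3} {a1.3, a4.1} {a2.1, a2.3, a3.3} {a2.2, a3.1} {a3.2} {a4.2} {a5.1} {a5.2} {a5.3} (out.j = its outer ports)

{out.1} {out.2} {out.3} {a1.1} {a1.2, a4.3} {a1.3, a4.1} {a2.1, a2.3, a3.3} {a2.2, a3.1} {a3.2} {a4.2} {a5.1} {a5.2} {a5.3}


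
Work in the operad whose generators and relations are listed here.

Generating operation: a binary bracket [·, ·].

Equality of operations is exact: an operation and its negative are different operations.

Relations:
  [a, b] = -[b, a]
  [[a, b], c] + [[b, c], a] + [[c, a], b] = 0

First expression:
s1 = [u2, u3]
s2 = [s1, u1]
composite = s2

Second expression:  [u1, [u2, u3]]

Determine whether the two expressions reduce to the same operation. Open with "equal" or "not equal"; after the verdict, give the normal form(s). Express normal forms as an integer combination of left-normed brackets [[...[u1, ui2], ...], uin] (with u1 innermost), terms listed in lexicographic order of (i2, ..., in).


not equal; first: -[[u1, u2], u3] + [[u1, u3], u2]; second: [[u1, u2], u3] - [[u1, u3], u2]

The first composite normalizes to -[[u1, u2], u3] + [[u1, u3], u2]
The second composite normalizes to [[u1, u2], u3] - [[u1, u3], u2]
Distinct normal forms: not equal.


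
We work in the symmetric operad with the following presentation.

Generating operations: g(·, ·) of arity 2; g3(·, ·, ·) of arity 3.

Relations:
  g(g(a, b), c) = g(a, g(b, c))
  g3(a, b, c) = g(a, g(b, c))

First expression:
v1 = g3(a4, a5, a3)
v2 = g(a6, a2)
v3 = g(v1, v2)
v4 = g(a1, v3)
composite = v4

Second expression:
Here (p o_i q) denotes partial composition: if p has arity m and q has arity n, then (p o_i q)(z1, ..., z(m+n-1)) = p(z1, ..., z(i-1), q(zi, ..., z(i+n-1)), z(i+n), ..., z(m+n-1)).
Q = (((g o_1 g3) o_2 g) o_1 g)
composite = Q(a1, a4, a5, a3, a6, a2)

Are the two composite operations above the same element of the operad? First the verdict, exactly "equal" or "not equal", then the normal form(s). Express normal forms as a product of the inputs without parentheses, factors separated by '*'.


The first expression reduces to a1 * a4 * a5 * a3 * a6 * a2
The second expression reduces to a1 * a4 * a5 * a3 * a6 * a2
The normal forms match — equal.

equal; both compose to a1 * a4 * a5 * a3 * a6 * a2


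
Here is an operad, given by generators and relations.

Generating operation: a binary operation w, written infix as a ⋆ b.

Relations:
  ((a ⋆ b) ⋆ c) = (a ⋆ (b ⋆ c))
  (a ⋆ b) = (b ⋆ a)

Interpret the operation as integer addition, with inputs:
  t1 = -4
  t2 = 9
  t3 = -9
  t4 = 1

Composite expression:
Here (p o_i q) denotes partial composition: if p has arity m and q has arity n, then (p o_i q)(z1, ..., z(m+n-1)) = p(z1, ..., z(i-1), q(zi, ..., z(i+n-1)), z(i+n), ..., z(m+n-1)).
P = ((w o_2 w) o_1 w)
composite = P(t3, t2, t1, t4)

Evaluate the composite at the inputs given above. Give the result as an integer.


(t3 ⋆ t2) = 0
(t1 ⋆ t4) = -3
((t3 ⋆ t2) ⋆ (t1 ⋆ t4)) = -3

-3


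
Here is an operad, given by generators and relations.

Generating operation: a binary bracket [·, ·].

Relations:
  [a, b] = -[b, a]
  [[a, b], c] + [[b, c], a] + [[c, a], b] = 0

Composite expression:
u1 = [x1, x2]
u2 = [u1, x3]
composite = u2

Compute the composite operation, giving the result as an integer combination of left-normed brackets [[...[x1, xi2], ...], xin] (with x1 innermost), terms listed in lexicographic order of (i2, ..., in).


[[x1, x2], x3]

Skip Jacobi rewriting: expand, keep x1-initial words, read off terms.
Composite bracket: [[x1, x2], x3]
Full expansion: 4 signed words from ab - ba (2^2 = 4).
Keep just the words that open with x1:
  the word x1x2x3 carries sign +1 and contributes +[[x1, x2], x3]


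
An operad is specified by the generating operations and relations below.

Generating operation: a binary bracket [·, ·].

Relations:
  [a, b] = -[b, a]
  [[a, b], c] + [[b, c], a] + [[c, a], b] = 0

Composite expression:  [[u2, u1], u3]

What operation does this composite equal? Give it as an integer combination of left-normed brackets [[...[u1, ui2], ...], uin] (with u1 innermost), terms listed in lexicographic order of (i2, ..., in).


-[[u1, u2], u3]

In the tensor algebra, words opening u1 carry the u1-anchored form.
Composite bracket: [[u2, u1], u3]
Expanding via [a, b] = ab - ba: 4 signed words (2^2 = 4).
The u1-initial words carry the normal form:
  u1u2u3 appears with sign -1, giving the term -[[u1, u2], u3]


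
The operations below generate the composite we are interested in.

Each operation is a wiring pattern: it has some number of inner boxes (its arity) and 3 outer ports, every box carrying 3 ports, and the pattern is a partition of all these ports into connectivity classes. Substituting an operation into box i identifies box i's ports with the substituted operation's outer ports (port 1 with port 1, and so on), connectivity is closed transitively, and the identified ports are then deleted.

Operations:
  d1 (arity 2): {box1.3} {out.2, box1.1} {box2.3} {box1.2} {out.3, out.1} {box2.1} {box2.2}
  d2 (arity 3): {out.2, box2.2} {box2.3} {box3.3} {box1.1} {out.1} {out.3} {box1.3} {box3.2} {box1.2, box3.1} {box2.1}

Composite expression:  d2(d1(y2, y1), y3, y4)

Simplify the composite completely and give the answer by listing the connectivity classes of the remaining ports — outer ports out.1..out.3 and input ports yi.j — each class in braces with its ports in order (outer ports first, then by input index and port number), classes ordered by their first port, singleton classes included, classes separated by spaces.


{out.1} {out.2, y3.2} {out.3} {y1.1} {y1.2} {y1.3} {y2.1, y4.1} {y2.2} {y2.3} {y3.1} {y3.3} {y4.2} {y4.3}
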